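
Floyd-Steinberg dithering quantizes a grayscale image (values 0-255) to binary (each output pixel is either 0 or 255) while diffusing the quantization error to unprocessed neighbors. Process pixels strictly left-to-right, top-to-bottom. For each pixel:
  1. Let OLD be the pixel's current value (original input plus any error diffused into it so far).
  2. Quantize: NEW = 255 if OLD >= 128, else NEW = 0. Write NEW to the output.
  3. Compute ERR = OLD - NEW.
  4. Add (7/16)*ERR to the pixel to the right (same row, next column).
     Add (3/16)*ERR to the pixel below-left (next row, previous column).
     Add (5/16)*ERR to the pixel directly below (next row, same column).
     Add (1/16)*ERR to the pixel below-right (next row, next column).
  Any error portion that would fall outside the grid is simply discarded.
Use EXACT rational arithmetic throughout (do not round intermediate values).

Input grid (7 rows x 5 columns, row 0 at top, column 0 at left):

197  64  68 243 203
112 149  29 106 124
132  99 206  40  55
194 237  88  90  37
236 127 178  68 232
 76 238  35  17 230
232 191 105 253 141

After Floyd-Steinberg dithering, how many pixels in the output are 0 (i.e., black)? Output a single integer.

(0,0): OLD=197 → NEW=255, ERR=-58
(0,1): OLD=309/8 → NEW=0, ERR=309/8
(0,2): OLD=10867/128 → NEW=0, ERR=10867/128
(0,3): OLD=573733/2048 → NEW=255, ERR=51493/2048
(0,4): OLD=7012355/32768 → NEW=255, ERR=-1343485/32768
(1,0): OLD=12943/128 → NEW=0, ERR=12943/128
(1,1): OLD=222825/1024 → NEW=255, ERR=-38295/1024
(1,2): OLD=1517085/32768 → NEW=0, ERR=1517085/32768
(1,3): OLD=17266265/131072 → NEW=255, ERR=-16157095/131072
(1,4): OLD=123373035/2097152 → NEW=0, ERR=123373035/2097152
(2,0): OLD=2565523/16384 → NEW=255, ERR=-1612397/16384
(2,1): OLD=31068417/524288 → NEW=0, ERR=31068417/524288
(2,2): OLD=1853406787/8388608 → NEW=255, ERR=-285688253/8388608
(2,3): OLD=67471129/134217728 → NEW=0, ERR=67471129/134217728
(2,4): OLD=141518404463/2147483648 → NEW=0, ERR=141518404463/2147483648
(3,0): OLD=1462611683/8388608 → NEW=255, ERR=-676483357/8388608
(3,1): OLD=13938539687/67108864 → NEW=255, ERR=-3174220633/67108864
(3,2): OLD=129840340061/2147483648 → NEW=0, ERR=129840340061/2147483648
(3,3): OLD=544759443061/4294967296 → NEW=0, ERR=544759443061/4294967296
(3,4): OLD=7773279861417/68719476736 → NEW=0, ERR=7773279861417/68719476736
(4,0): OLD=216821074285/1073741824 → NEW=255, ERR=-56983090835/1073741824
(4,1): OLD=3274389480557/34359738368 → NEW=0, ERR=3274389480557/34359738368
(4,2): OLD=142613514110211/549755813888 → NEW=255, ERR=2425781568771/549755813888
(4,3): OLD=1183558683780205/8796093022208 → NEW=255, ERR=-1059445036882835/8796093022208
(4,4): OLD=31325548490952059/140737488355328 → NEW=255, ERR=-4562511039656581/140737488355328
(5,0): OLD=42487315763559/549755813888 → NEW=0, ERR=42487315763559/549755813888
(5,1): OLD=1315467255136885/4398046511104 → NEW=255, ERR=193965394805365/4398046511104
(5,2): OLD=5495298741587357/140737488355328 → NEW=0, ERR=5495298741587357/140737488355328
(5,3): OLD=-5268611991057613/562949953421312 → NEW=0, ERR=-5268611991057613/562949953421312
(5,4): OLD=1875720841499391809/9007199254740992 → NEW=255, ERR=-421114968459561151/9007199254740992
(6,0): OLD=18606937464176503/70368744177664 → NEW=255, ERR=662907698872183/70368744177664
(6,1): OLD=497771584427184505/2251799813685248 → NEW=255, ERR=-76437368062553735/2251799813685248
(6,2): OLD=3723672948127984579/36028797018963968 → NEW=0, ERR=3723672948127984579/36028797018963968
(6,3): OLD=166577741988855227937/576460752303423488 → NEW=255, ERR=19580250151482238497/576460752303423488
(6,4): OLD=1297405359670996494375/9223372036854775808 → NEW=255, ERR=-1054554509726971336665/9223372036854775808
Output grid:
  Row 0: #..##  (2 black, running=2)
  Row 1: .#.#.  (3 black, running=5)
  Row 2: #.#..  (3 black, running=8)
  Row 3: ##...  (3 black, running=11)
  Row 4: #.###  (1 black, running=12)
  Row 5: .#..#  (3 black, running=15)
  Row 6: ##.##  (1 black, running=16)

Answer: 16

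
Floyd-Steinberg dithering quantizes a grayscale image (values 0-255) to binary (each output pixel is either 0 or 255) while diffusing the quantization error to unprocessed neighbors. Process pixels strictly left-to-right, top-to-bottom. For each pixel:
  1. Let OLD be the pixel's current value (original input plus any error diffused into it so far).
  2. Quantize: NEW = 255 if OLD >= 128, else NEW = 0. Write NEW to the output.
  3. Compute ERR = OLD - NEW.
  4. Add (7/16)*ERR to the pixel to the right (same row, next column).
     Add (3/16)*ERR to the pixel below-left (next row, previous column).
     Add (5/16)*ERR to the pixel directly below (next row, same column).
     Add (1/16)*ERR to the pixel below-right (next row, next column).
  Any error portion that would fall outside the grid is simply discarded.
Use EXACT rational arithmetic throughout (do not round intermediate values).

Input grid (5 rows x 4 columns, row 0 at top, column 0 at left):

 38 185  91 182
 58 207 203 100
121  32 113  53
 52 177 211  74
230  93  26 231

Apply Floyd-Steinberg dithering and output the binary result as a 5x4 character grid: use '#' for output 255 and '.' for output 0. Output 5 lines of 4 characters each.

Answer: .#.#
.##.
#...
.##.
#..#

Derivation:
(0,0): OLD=38 → NEW=0, ERR=38
(0,1): OLD=1613/8 → NEW=255, ERR=-427/8
(0,2): OLD=8659/128 → NEW=0, ERR=8659/128
(0,3): OLD=433349/2048 → NEW=255, ERR=-88891/2048
(1,0): OLD=7663/128 → NEW=0, ERR=7663/128
(1,1): OLD=237129/1024 → NEW=255, ERR=-23991/1024
(1,2): OLD=6632765/32768 → NEW=255, ERR=-1723075/32768
(1,3): OLD=35472699/524288 → NEW=0, ERR=35472699/524288
(2,0): OLD=2217011/16384 → NEW=255, ERR=-1960909/16384
(2,1): OLD=-17721567/524288 → NEW=0, ERR=-17721567/524288
(2,2): OLD=97518805/1048576 → NEW=0, ERR=97518805/1048576
(2,3): OLD=1871412673/16777216 → NEW=0, ERR=1871412673/16777216
(3,0): OLD=69297475/8388608 → NEW=0, ERR=69297475/8388608
(3,1): OLD=24160360733/134217728 → NEW=255, ERR=-10065159907/134217728
(3,2): OLD=485452148579/2147483648 → NEW=255, ERR=-62156181661/2147483648
(3,3): OLD=3504949990965/34359738368 → NEW=0, ERR=3504949990965/34359738368
(4,0): OLD=469269557319/2147483648 → NEW=255, ERR=-78338772921/2147483648
(4,1): OLD=836571536917/17179869184 → NEW=0, ERR=836571536917/17179869184
(4,2): OLD=28971327181749/549755813888 → NEW=0, ERR=28971327181749/549755813888
(4,3): OLD=2499180795174275/8796093022208 → NEW=255, ERR=256177074511235/8796093022208
Row 0: .#.#
Row 1: .##.
Row 2: #...
Row 3: .##.
Row 4: #..#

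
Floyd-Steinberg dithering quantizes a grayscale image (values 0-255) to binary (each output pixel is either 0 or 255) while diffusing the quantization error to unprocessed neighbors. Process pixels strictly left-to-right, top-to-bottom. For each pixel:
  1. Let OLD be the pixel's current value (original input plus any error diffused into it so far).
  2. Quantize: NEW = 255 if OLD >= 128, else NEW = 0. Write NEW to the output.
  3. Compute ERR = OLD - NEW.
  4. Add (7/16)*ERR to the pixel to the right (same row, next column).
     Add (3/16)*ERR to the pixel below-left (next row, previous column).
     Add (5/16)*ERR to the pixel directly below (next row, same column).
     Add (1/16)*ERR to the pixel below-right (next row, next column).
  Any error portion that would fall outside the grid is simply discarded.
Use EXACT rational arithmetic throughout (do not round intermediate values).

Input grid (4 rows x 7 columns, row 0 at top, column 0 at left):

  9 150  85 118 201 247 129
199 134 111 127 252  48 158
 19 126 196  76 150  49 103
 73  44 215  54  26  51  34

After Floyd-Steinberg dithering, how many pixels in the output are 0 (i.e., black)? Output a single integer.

(0,0): OLD=9 → NEW=0, ERR=9
(0,1): OLD=2463/16 → NEW=255, ERR=-1617/16
(0,2): OLD=10441/256 → NEW=0, ERR=10441/256
(0,3): OLD=556415/4096 → NEW=255, ERR=-488065/4096
(0,4): OLD=9756281/65536 → NEW=255, ERR=-6955399/65536
(0,5): OLD=210310479/1048576 → NEW=255, ERR=-57076401/1048576
(0,6): OLD=1764726057/16777216 → NEW=0, ERR=1764726057/16777216
(1,0): OLD=46813/256 → NEW=255, ERR=-18467/256
(1,1): OLD=161931/2048 → NEW=0, ERR=161931/2048
(1,2): OLD=8498663/65536 → NEW=255, ERR=-8213017/65536
(1,3): OLD=4609883/262144 → NEW=0, ERR=4609883/262144
(1,4): OLD=3504329393/16777216 → NEW=255, ERR=-773860687/16777216
(1,5): OLD=3207680513/134217728 → NEW=0, ERR=3207680513/134217728
(1,6): OLD=425039442927/2147483648 → NEW=255, ERR=-122568887313/2147483648
(2,0): OLD=369705/32768 → NEW=0, ERR=369705/32768
(2,1): OLD=133838803/1048576 → NEW=0, ERR=133838803/1048576
(2,2): OLD=3706391865/16777216 → NEW=255, ERR=-571798215/16777216
(2,3): OLD=6724777649/134217728 → NEW=0, ERR=6724777649/134217728
(2,4): OLD=175112432449/1073741824 → NEW=255, ERR=-98691732671/1073741824
(2,5): OLD=91796533803/34359738368 → NEW=0, ERR=91796533803/34359738368
(2,6): OLD=48283079793373/549755813888 → NEW=0, ERR=48283079793373/549755813888
(3,0): OLD=1685405977/16777216 → NEW=0, ERR=1685405977/16777216
(3,1): OLD=16395000229/134217728 → NEW=0, ERR=16395000229/134217728
(3,2): OLD=295453878527/1073741824 → NEW=255, ERR=21649713407/1073741824
(3,3): OLD=253895437993/4294967296 → NEW=0, ERR=253895437993/4294967296
(3,4): OLD=14718051140889/549755813888 → NEW=0, ERR=14718051140889/549755813888
(3,5): OLD=326644948537819/4398046511104 → NEW=0, ERR=326644948537819/4398046511104
(3,6): OLD=6622125089867013/70368744177664 → NEW=0, ERR=6622125089867013/70368744177664
Output grid:
  Row 0: .#.###.  (3 black, running=3)
  Row 1: #.#.#.#  (3 black, running=6)
  Row 2: ..#.#..  (5 black, running=11)
  Row 3: ..#....  (6 black, running=17)

Answer: 17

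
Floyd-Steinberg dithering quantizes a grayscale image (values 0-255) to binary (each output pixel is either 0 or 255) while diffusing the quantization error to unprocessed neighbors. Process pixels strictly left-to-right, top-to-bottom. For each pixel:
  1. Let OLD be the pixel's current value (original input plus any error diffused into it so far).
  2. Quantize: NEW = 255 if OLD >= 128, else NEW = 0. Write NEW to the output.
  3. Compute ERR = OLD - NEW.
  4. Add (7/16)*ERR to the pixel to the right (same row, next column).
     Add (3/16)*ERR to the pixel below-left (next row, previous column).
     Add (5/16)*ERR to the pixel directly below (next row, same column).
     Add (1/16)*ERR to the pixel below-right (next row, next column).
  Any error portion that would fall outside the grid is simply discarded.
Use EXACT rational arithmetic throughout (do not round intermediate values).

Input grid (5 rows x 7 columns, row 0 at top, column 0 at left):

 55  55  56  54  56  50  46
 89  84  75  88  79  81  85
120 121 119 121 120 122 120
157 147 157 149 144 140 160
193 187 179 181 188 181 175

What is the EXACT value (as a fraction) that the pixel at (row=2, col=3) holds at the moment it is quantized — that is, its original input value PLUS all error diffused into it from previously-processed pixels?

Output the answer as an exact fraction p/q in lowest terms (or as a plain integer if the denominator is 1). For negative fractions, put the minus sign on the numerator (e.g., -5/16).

(0,0): OLD=55 → NEW=0, ERR=55
(0,1): OLD=1265/16 → NEW=0, ERR=1265/16
(0,2): OLD=23191/256 → NEW=0, ERR=23191/256
(0,3): OLD=383521/4096 → NEW=0, ERR=383521/4096
(0,4): OLD=6354663/65536 → NEW=0, ERR=6354663/65536
(0,5): OLD=96911441/1048576 → NEW=0, ERR=96911441/1048576
(0,6): OLD=1450132023/16777216 → NEW=0, ERR=1450132023/16777216
(1,0): OLD=30979/256 → NEW=0, ERR=30979/256
(1,1): OLD=372885/2048 → NEW=255, ERR=-149355/2048
(1,2): OLD=6153913/65536 → NEW=0, ERR=6153913/65536
(1,3): OLD=47758661/262144 → NEW=255, ERR=-19088059/262144
(1,4): OLD=1688223151/16777216 → NEW=0, ERR=1688223151/16777216
(1,5): OLD=23645469535/134217728 → NEW=255, ERR=-10580051105/134217728
(1,6): OLD=178885697713/2147483648 → NEW=0, ERR=178885697713/2147483648
(2,0): OLD=4723255/32768 → NEW=255, ERR=-3632585/32768
(2,1): OLD=78517069/1048576 → NEW=0, ERR=78517069/1048576
(2,2): OLD=2732894759/16777216 → NEW=255, ERR=-1545295321/16777216
(2,3): OLD=11097757615/134217728 → NEW=0, ERR=11097757615/134217728
Target (2,3): original=121, with diffused error = 11097757615/134217728

Answer: 11097757615/134217728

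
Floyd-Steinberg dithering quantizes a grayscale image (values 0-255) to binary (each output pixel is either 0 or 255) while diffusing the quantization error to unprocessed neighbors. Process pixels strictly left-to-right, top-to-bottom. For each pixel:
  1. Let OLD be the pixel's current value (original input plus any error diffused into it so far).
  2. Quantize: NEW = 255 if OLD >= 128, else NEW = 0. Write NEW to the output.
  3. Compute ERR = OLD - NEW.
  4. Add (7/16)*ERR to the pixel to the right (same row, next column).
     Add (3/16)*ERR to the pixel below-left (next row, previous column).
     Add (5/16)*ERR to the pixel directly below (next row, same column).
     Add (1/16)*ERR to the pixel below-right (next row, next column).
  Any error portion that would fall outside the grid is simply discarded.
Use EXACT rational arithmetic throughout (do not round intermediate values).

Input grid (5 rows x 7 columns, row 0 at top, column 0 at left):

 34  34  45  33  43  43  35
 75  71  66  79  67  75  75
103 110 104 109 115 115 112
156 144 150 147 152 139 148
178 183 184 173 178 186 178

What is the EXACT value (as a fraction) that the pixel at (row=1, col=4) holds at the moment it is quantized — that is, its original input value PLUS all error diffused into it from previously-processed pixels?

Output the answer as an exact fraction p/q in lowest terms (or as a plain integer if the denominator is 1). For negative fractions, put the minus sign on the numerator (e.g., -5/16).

(0,0): OLD=34 → NEW=0, ERR=34
(0,1): OLD=391/8 → NEW=0, ERR=391/8
(0,2): OLD=8497/128 → NEW=0, ERR=8497/128
(0,3): OLD=127063/2048 → NEW=0, ERR=127063/2048
(0,4): OLD=2298465/32768 → NEW=0, ERR=2298465/32768
(0,5): OLD=38633639/524288 → NEW=0, ERR=38633639/524288
(0,6): OLD=564036753/8388608 → NEW=0, ERR=564036753/8388608
(1,0): OLD=12133/128 → NEW=0, ERR=12133/128
(1,1): OLD=145731/1024 → NEW=255, ERR=-115389/1024
(1,2): OLD=1708287/32768 → NEW=0, ERR=1708287/32768
(1,3): OLD=18153107/131072 → NEW=255, ERR=-15270253/131072
(1,4): OLD=466775897/8388608 → NEW=0, ERR=466775897/8388608
Target (1,4): original=67, with diffused error = 466775897/8388608

Answer: 466775897/8388608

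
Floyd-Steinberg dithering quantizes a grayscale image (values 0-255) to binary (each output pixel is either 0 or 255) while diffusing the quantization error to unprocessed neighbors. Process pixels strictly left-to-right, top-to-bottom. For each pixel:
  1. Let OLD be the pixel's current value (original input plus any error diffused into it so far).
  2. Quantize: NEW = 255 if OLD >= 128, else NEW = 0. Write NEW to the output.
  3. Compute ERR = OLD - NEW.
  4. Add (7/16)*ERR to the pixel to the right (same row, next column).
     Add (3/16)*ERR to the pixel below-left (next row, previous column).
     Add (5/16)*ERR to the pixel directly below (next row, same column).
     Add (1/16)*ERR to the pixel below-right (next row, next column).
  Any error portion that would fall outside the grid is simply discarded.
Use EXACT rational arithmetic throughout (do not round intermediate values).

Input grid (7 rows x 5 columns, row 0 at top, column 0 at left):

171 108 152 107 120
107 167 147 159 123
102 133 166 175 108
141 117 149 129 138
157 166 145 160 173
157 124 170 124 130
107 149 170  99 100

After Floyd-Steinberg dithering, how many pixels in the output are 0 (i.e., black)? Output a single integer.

(0,0): OLD=171 → NEW=255, ERR=-84
(0,1): OLD=285/4 → NEW=0, ERR=285/4
(0,2): OLD=11723/64 → NEW=255, ERR=-4597/64
(0,3): OLD=77389/1024 → NEW=0, ERR=77389/1024
(0,4): OLD=2507803/16384 → NEW=255, ERR=-1670117/16384
(1,0): OLD=6023/64 → NEW=0, ERR=6023/64
(1,1): OLD=108401/512 → NEW=255, ERR=-22159/512
(1,2): OLD=2035589/16384 → NEW=0, ERR=2035589/16384
(1,3): OLD=13983489/65536 → NEW=255, ERR=-2728191/65536
(1,4): OLD=81428067/1048576 → NEW=0, ERR=81428067/1048576
(2,0): OLD=1010027/8192 → NEW=0, ERR=1010027/8192
(2,1): OLD=53108745/262144 → NEW=255, ERR=-13737975/262144
(2,2): OLD=718852059/4194304 → NEW=255, ERR=-350695461/4194304
(2,3): OLD=9914409441/67108864 → NEW=255, ERR=-7198350879/67108864
(2,4): OLD=88838974695/1073741824 → NEW=0, ERR=88838974695/1073741824
(3,0): OLD=711787259/4194304 → NEW=255, ERR=-357760261/4194304
(3,1): OLD=1856712351/33554432 → NEW=0, ERR=1856712351/33554432
(3,2): OLD=132813893573/1073741824 → NEW=0, ERR=132813893573/1073741824
(3,3): OLD=343346399437/2147483648 → NEW=255, ERR=-204261930803/2147483648
(3,4): OLD=3969852897985/34359738368 → NEW=0, ERR=3969852897985/34359738368
(4,0): OLD=75548459797/536870912 → NEW=255, ERR=-61353622763/536870912
(4,1): OLD=2596836595925/17179869184 → NEW=255, ERR=-1784030045995/17179869184
(4,2): OLD=34042548055195/274877906944 → NEW=0, ERR=34042548055195/274877906944
(4,3): OLD=940534468755413/4398046511104 → NEW=255, ERR=-180967391576107/4398046511104
(4,4): OLD=13029398422128979/70368744177664 → NEW=255, ERR=-4914631343175341/70368744177664
(5,0): OLD=27987161610143/274877906944 → NEW=0, ERR=27987161610143/274877906944
(5,1): OLD=334630042139613/2199023255552 → NEW=255, ERR=-226120888026147/2199023255552
(5,2): OLD=10520784055749381/70368744177664 → NEW=255, ERR=-7423245709554939/70368744177664
(5,3): OLD=16785618857029035/281474976710656 → NEW=0, ERR=16785618857029035/281474976710656
(5,4): OLD=593092743632990057/4503599627370496 → NEW=255, ERR=-555325161346486423/4503599627370496
(6,0): OLD=4205851613832303/35184372088832 → NEW=0, ERR=4205851613832303/35184372088832
(6,1): OLD=175356642872551489/1125899906842624 → NEW=255, ERR=-111747833372317631/1125899906842624
(6,2): OLD=1772006787856279899/18014398509481984 → NEW=0, ERR=1772006787856279899/18014398509481984
(6,3): OLD=37745999950458811689/288230376151711744 → NEW=255, ERR=-35752745968227683031/288230376151711744
(6,4): OLD=50383802143867085663/4611686018427387904 → NEW=0, ERR=50383802143867085663/4611686018427387904
Output grid:
  Row 0: #.#.#  (2 black, running=2)
  Row 1: .#.#.  (3 black, running=5)
  Row 2: .###.  (2 black, running=7)
  Row 3: #..#.  (3 black, running=10)
  Row 4: ##.##  (1 black, running=11)
  Row 5: .##.#  (2 black, running=13)
  Row 6: .#.#.  (3 black, running=16)

Answer: 16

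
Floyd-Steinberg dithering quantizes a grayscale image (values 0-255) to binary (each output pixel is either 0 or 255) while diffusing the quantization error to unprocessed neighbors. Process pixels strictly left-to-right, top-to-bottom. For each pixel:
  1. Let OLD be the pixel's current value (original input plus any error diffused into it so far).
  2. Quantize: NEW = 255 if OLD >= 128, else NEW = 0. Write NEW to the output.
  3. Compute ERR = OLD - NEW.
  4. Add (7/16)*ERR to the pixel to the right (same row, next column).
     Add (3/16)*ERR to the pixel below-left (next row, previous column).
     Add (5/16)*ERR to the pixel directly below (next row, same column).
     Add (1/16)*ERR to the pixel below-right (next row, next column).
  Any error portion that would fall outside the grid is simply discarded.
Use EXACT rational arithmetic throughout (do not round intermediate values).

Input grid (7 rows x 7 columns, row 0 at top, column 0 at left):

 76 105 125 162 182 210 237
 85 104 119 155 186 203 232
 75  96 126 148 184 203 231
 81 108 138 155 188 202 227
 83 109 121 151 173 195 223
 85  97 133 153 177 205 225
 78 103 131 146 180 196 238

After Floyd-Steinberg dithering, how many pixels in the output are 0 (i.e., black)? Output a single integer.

(0,0): OLD=76 → NEW=0, ERR=76
(0,1): OLD=553/4 → NEW=255, ERR=-467/4
(0,2): OLD=4731/64 → NEW=0, ERR=4731/64
(0,3): OLD=199005/1024 → NEW=255, ERR=-62115/1024
(0,4): OLD=2547083/16384 → NEW=255, ERR=-1630837/16384
(0,5): OLD=43634381/262144 → NEW=255, ERR=-23212339/262144
(0,6): OLD=831563675/4194304 → NEW=255, ERR=-237983845/4194304
(1,0): OLD=5559/64 → NEW=0, ERR=5559/64
(1,1): OLD=63553/512 → NEW=0, ERR=63553/512
(1,2): OLD=2912021/16384 → NEW=255, ERR=-1265899/16384
(1,3): OLD=5780113/65536 → NEW=0, ERR=5780113/65536
(1,4): OLD=725978291/4194304 → NEW=255, ERR=-343569229/4194304
(1,5): OLD=4114840931/33554432 → NEW=0, ERR=4114840931/33554432
(1,6): OLD=140867404909/536870912 → NEW=255, ERR=3965322349/536870912
(2,0): OLD=1027419/8192 → NEW=0, ERR=1027419/8192
(2,1): OLD=47343577/262144 → NEW=255, ERR=-19503143/262144
(2,2): OLD=392588875/4194304 → NEW=0, ERR=392588875/4194304
(2,3): OLD=6587546163/33554432 → NEW=255, ERR=-1968833997/33554432
(2,4): OLD=43281790659/268435456 → NEW=255, ERR=-25169250621/268435456
(2,5): OLD=1688493593697/8589934592 → NEW=255, ERR=-501939727263/8589934592
(2,6): OLD=29605445227447/137438953472 → NEW=255, ERR=-5441487907913/137438953472
(3,0): OLD=445616235/4194304 → NEW=0, ERR=445616235/4194304
(3,1): OLD=5255312335/33554432 → NEW=255, ERR=-3301067825/33554432
(3,2): OLD=29140680893/268435456 → NEW=0, ERR=29140680893/268435456
(3,3): OLD=185142318347/1073741824 → NEW=255, ERR=-88661846773/1073741824
(3,4): OLD=14836539049067/137438953472 → NEW=0, ERR=14836539049067/137438953472
(3,5): OLD=239346086371121/1099511627776 → NEW=255, ERR=-41029378711759/1099511627776
(3,6): OLD=3424312779693935/17592186044416 → NEW=255, ERR=-1061694661632145/17592186044416
(4,0): OLD=52481731621/536870912 → NEW=0, ERR=52481731621/536870912
(4,1): OLD=1271472529313/8589934592 → NEW=255, ERR=-918960791647/8589934592
(4,2): OLD=11886939085711/137438953472 → NEW=0, ERR=11886939085711/137438953472
(4,3): OLD=208973574509013/1099511627776 → NEW=255, ERR=-71401890573867/1099511627776
(4,4): OLD=1461609323199375/8796093022208 → NEW=255, ERR=-781394397463665/8796093022208
(4,5): OLD=39379741610530031/281474976710656 → NEW=255, ERR=-32396377450687249/281474976710656
(4,6): OLD=682088980868027961/4503599627370496 → NEW=255, ERR=-466328924111448519/4503599627370496
(5,0): OLD=13123967199859/137438953472 → NEW=0, ERR=13123967199859/137438953472
(5,1): OLD=140376151703953/1099511627776 → NEW=0, ERR=140376151703953/1099511627776
(5,2): OLD=1733019358105511/8796093022208 → NEW=255, ERR=-509984362557529/8796093022208
(5,3): OLD=6761725233301155/70368744177664 → NEW=0, ERR=6761725233301155/70368744177664
(5,4): OLD=745974320643852033/4503599627370496 → NEW=255, ERR=-402443584335624447/4503599627370496
(5,5): OLD=3781965393767566897/36028797018963968 → NEW=0, ERR=3781965393767566897/36028797018963968
(5,6): OLD=133377533746497344447/576460752303423488 → NEW=255, ERR=-13619958090875644993/576460752303423488
(6,0): OLD=2318277654570667/17592186044416 → NEW=255, ERR=-2167729786755413/17592186044416
(6,1): OLD=23667867856462695/281474976710656 → NEW=0, ERR=23667867856462695/281474976710656
(6,2): OLD=791126125807395029/4503599627370496 → NEW=255, ERR=-357291779172081451/4503599627370496
(6,3): OLD=4357337801676474955/36028797018963968 → NEW=0, ERR=4357337801676474955/36028797018963968
(6,4): OLD=16621807019209933337/72057594037927936 → NEW=255, ERR=-1752879460461690343/72057594037927936
(6,5): OLD=1919804247871499886725/9223372036854775808 → NEW=255, ERR=-432155621526467944315/9223372036854775808
(6,6): OLD=31976097859192156192851/147573952589676412928 → NEW=255, ERR=-5655260051175329103789/147573952589676412928
Output grid:
  Row 0: .#.####  (2 black, running=2)
  Row 1: ..#.#.#  (4 black, running=6)
  Row 2: .#.####  (2 black, running=8)
  Row 3: .#.#.##  (3 black, running=11)
  Row 4: .#.####  (2 black, running=13)
  Row 5: ..#.#.#  (4 black, running=17)
  Row 6: #.#.###  (2 black, running=19)

Answer: 19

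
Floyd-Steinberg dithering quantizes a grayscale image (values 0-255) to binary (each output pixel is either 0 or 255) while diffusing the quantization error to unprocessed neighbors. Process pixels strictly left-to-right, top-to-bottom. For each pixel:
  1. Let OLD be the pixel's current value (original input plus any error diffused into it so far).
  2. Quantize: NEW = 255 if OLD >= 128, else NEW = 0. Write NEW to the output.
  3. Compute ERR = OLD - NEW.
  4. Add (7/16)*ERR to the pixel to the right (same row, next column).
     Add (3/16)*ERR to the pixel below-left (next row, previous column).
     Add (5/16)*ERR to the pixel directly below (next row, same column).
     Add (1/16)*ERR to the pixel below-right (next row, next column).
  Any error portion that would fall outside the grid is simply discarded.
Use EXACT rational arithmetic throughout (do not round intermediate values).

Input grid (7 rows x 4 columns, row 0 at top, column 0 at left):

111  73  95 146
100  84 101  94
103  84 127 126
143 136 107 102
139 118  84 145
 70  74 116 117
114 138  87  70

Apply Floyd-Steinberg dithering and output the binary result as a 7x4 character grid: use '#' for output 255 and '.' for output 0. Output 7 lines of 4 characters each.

(0,0): OLD=111 → NEW=0, ERR=111
(0,1): OLD=1945/16 → NEW=0, ERR=1945/16
(0,2): OLD=37935/256 → NEW=255, ERR=-27345/256
(0,3): OLD=406601/4096 → NEW=0, ERR=406601/4096
(1,0): OLD=40315/256 → NEW=255, ERR=-24965/256
(1,1): OLD=135645/2048 → NEW=0, ERR=135645/2048
(1,2): OLD=8048289/65536 → NEW=0, ERR=8048289/65536
(1,3): OLD=180431927/1048576 → NEW=255, ERR=-86954953/1048576
(2,0): OLD=2783439/32768 → NEW=0, ERR=2783439/32768
(2,1): OLD=166505557/1048576 → NEW=255, ERR=-100881323/1048576
(2,2): OLD=234623209/2097152 → NEW=0, ERR=234623209/2097152
(2,3): OLD=5258216613/33554432 → NEW=255, ERR=-3298163547/33554432
(3,0): OLD=2541848159/16777216 → NEW=255, ERR=-1736341921/16777216
(3,1): OLD=23338400513/268435456 → NEW=0, ERR=23338400513/268435456
(3,2): OLD=668107614207/4294967296 → NEW=255, ERR=-427109046273/4294967296
(3,3): OLD=2389306965113/68719476736 → NEW=0, ERR=2389306965113/68719476736
(4,0): OLD=528108302003/4294967296 → NEW=0, ERR=528108302003/4294967296
(4,1): OLD=5973448869657/34359738368 → NEW=255, ERR=-2788284414183/34359738368
(4,2): OLD=32296822659449/1099511627776 → NEW=0, ERR=32296822659449/1099511627776
(4,3): OLD=2858749376419615/17592186044416 → NEW=255, ERR=-1627258064906465/17592186044416
(5,0): OLD=51242385809731/549755813888 → NEW=0, ERR=51242385809731/549755813888
(5,1): OLD=1805175855644853/17592186044416 → NEW=0, ERR=1805175855644853/17592186044416
(5,2): OLD=1298803071435153/8796093022208 → NEW=255, ERR=-944200649227887/8796093022208
(5,3): OLD=12094222023975193/281474976710656 → NEW=0, ERR=12094222023975193/281474976710656
(6,0): OLD=45702456641506303/281474976710656 → NEW=255, ERR=-26073662419710977/281474976710656
(6,1): OLD=518988019299444969/4503599627370496 → NEW=0, ERR=518988019299444969/4503599627370496
(6,2): OLD=8527420830568346127/72057594037927936 → NEW=0, ERR=8527420830568346127/72057594037927936
(6,3): OLD=148142163608671107945/1152921504606846976 → NEW=255, ERR=-145852820066074870935/1152921504606846976
Row 0: ..#.
Row 1: #..#
Row 2: .#.#
Row 3: #.#.
Row 4: .#.#
Row 5: ..#.
Row 6: #..#

Answer: ..#.
#..#
.#.#
#.#.
.#.#
..#.
#..#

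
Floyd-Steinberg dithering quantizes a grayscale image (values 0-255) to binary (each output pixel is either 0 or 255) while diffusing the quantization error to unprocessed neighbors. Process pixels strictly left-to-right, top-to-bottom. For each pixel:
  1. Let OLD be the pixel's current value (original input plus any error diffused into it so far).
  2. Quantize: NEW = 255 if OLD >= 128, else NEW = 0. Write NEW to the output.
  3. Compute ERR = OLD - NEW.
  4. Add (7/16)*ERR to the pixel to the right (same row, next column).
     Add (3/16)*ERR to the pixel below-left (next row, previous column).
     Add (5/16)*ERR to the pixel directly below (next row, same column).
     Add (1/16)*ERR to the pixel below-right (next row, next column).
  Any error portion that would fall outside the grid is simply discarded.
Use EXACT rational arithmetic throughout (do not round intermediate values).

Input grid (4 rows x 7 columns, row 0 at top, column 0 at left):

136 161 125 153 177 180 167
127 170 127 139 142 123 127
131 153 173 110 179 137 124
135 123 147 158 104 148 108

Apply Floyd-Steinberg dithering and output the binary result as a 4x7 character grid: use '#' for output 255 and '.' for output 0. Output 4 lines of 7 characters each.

Answer: #.#.###
.#.#..#
###.##.
..##.#.

Derivation:
(0,0): OLD=136 → NEW=255, ERR=-119
(0,1): OLD=1743/16 → NEW=0, ERR=1743/16
(0,2): OLD=44201/256 → NEW=255, ERR=-21079/256
(0,3): OLD=479135/4096 → NEW=0, ERR=479135/4096
(0,4): OLD=14953817/65536 → NEW=255, ERR=-1757863/65536
(0,5): OLD=176438639/1048576 → NEW=255, ERR=-90948241/1048576
(0,6): OLD=2165157385/16777216 → NEW=255, ERR=-2113032695/16777216
(1,0): OLD=28221/256 → NEW=0, ERR=28221/256
(1,1): OLD=469803/2048 → NEW=255, ERR=-52437/2048
(1,2): OLD=7786247/65536 → NEW=0, ERR=7786247/65536
(1,3): OLD=56979195/262144 → NEW=255, ERR=-9867525/262144
(1,4): OLD=1815258769/16777216 → NEW=0, ERR=1815258769/16777216
(1,5): OLD=15829701089/134217728 → NEW=0, ERR=15829701089/134217728
(1,6): OLD=287375648271/2147483648 → NEW=255, ERR=-260232681969/2147483648
(2,0): OLD=5264137/32768 → NEW=255, ERR=-3091703/32768
(2,1): OLD=139341683/1048576 → NEW=255, ERR=-128045197/1048576
(2,2): OLD=2483783705/16777216 → NEW=255, ERR=-1794406375/16777216
(2,3): OLD=10624251537/134217728 → NEW=0, ERR=10624251537/134217728
(2,4): OLD=286908307489/1073741824 → NEW=255, ERR=13104142369/1073741824
(2,5): OLD=5608773313227/34359738368 → NEW=255, ERR=-3152959970613/34359738368
(2,6): OLD=29332790049085/549755813888 → NEW=0, ERR=29332790049085/549755813888
(3,0): OLD=1386116089/16777216 → NEW=0, ERR=1386116089/16777216
(3,1): OLD=12755293445/134217728 → NEW=0, ERR=12755293445/134217728
(3,2): OLD=174336932383/1073741824 → NEW=255, ERR=-99467232737/1073741824
(3,3): OLD=591897295625/4294967296 → NEW=255, ERR=-503319364855/4294967296
(3,4): OLD=24346311473145/549755813888 → NEW=0, ERR=24346311473145/549755813888
(3,5): OLD=657358420494971/4398046511104 → NEW=255, ERR=-464143439836549/4398046511104
(3,6): OLD=5120553018056805/70368744177664 → NEW=0, ERR=5120553018056805/70368744177664
Row 0: #.#.###
Row 1: .#.#..#
Row 2: ###.##.
Row 3: ..##.#.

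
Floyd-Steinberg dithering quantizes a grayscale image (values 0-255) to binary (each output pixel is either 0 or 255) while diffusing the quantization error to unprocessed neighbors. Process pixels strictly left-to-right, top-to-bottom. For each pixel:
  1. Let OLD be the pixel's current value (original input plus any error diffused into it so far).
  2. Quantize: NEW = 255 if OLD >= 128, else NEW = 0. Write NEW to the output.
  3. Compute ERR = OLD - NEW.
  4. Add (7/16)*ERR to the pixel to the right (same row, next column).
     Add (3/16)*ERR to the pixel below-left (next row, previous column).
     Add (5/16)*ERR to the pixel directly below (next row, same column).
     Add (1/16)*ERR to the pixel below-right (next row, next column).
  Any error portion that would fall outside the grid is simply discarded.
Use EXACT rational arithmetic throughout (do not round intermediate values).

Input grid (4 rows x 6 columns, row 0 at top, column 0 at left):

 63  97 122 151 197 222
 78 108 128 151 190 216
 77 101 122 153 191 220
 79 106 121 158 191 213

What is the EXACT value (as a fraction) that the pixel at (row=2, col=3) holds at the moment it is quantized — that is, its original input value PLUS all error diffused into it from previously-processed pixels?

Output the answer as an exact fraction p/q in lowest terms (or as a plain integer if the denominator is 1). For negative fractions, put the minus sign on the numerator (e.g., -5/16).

Answer: 24132749015/134217728

Derivation:
(0,0): OLD=63 → NEW=0, ERR=63
(0,1): OLD=1993/16 → NEW=0, ERR=1993/16
(0,2): OLD=45183/256 → NEW=255, ERR=-20097/256
(0,3): OLD=477817/4096 → NEW=0, ERR=477817/4096
(0,4): OLD=16255311/65536 → NEW=255, ERR=-456369/65536
(0,5): OLD=229589289/1048576 → NEW=255, ERR=-37797591/1048576
(1,0): OLD=30987/256 → NEW=0, ERR=30987/256
(1,1): OLD=387277/2048 → NEW=255, ERR=-134963/2048
(1,2): OLD=6835025/65536 → NEW=0, ERR=6835025/65536
(1,3): OLD=59472893/262144 → NEW=255, ERR=-7373827/262144
(1,4): OLD=2953622743/16777216 → NEW=255, ERR=-1324567337/16777216
(1,5): OLD=45569449393/268435456 → NEW=255, ERR=-22881591887/268435456
(2,0): OLD=3357727/32768 → NEW=0, ERR=3357727/32768
(2,1): OLD=159758021/1048576 → NEW=255, ERR=-107628859/1048576
(2,2): OLD=1682633359/16777216 → NEW=0, ERR=1682633359/16777216
(2,3): OLD=24132749015/134217728 → NEW=255, ERR=-10092771625/134217728
Target (2,3): original=153, with diffused error = 24132749015/134217728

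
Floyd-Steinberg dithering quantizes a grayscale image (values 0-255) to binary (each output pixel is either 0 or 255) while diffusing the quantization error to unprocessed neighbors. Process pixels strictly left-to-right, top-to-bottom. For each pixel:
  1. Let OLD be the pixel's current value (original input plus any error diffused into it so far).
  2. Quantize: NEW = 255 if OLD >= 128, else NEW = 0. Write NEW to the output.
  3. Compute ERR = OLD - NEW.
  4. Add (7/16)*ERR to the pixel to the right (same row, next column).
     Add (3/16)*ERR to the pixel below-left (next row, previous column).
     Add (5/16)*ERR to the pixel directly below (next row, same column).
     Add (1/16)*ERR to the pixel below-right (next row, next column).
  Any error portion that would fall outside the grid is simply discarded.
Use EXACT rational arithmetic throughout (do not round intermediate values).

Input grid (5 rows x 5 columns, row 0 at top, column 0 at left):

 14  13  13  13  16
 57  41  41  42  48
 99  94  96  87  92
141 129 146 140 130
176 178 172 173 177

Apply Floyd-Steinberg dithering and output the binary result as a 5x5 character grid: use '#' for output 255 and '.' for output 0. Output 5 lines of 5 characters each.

(0,0): OLD=14 → NEW=0, ERR=14
(0,1): OLD=153/8 → NEW=0, ERR=153/8
(0,2): OLD=2735/128 → NEW=0, ERR=2735/128
(0,3): OLD=45769/2048 → NEW=0, ERR=45769/2048
(0,4): OLD=844671/32768 → NEW=0, ERR=844671/32768
(1,0): OLD=8315/128 → NEW=0, ERR=8315/128
(1,1): OLD=82205/1024 → NEW=0, ERR=82205/1024
(1,2): OLD=2889633/32768 → NEW=0, ERR=2889633/32768
(1,3): OLD=12285805/131072 → NEW=0, ERR=12285805/131072
(1,4): OLD=206486567/2097152 → NEW=0, ERR=206486567/2097152
(2,0): OLD=2201231/16384 → NEW=255, ERR=-1976689/16384
(2,1): OLD=45559765/524288 → NEW=0, ERR=45559765/524288
(2,2): OLD=1544913983/8388608 → NEW=255, ERR=-594181057/8388608
(2,3): OLD=14666717389/134217728 → NEW=0, ERR=14666717389/134217728
(2,4): OLD=378891883099/2147483648 → NEW=255, ERR=-168716447141/2147483648
(3,0): OLD=1003202783/8388608 → NEW=0, ERR=1003202783/8388608
(3,1): OLD=12593339827/67108864 → NEW=255, ERR=-4519420493/67108864
(3,2): OLD=258389693153/2147483648 → NEW=0, ERR=258389693153/2147483648
(3,3): OLD=891771115337/4294967296 → NEW=255, ERR=-203445545143/4294967296
(3,4): OLD=6291583644717/68719476736 → NEW=0, ERR=6291583644717/68719476736
(4,0): OLD=215548410865/1073741824 → NEW=255, ERR=-58255754255/1073741824
(4,1): OLD=5609334582961/34359738368 → NEW=255, ERR=-3152398700879/34359738368
(4,2): OLD=85965748158975/549755813888 → NEW=255, ERR=-54221984382465/549755813888
(4,3): OLD=1229110822193585/8796093022208 → NEW=255, ERR=-1013892898469455/8796093022208
(4,4): OLD=21423242205772887/140737488355328 → NEW=255, ERR=-14464817324835753/140737488355328
Row 0: .....
Row 1: .....
Row 2: #.#.#
Row 3: .#.#.
Row 4: #####

Answer: .....
.....
#.#.#
.#.#.
#####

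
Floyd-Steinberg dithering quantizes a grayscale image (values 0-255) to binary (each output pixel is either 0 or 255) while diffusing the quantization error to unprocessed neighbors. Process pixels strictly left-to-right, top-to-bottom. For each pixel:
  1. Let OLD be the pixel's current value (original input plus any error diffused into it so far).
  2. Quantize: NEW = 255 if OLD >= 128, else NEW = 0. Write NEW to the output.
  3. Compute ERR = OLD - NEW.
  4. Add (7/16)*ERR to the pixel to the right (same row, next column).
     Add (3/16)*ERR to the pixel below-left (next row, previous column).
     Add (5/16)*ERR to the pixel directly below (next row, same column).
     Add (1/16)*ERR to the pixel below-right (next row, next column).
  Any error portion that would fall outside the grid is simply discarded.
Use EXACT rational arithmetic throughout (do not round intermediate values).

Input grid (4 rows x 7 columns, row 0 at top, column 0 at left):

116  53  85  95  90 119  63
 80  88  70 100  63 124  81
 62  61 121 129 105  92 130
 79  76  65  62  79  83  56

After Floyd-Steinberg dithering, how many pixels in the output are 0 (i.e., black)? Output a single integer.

(0,0): OLD=116 → NEW=0, ERR=116
(0,1): OLD=415/4 → NEW=0, ERR=415/4
(0,2): OLD=8345/64 → NEW=255, ERR=-7975/64
(0,3): OLD=41455/1024 → NEW=0, ERR=41455/1024
(0,4): OLD=1764745/16384 → NEW=0, ERR=1764745/16384
(0,5): OLD=43548351/262144 → NEW=255, ERR=-23298369/262144
(0,6): OLD=101152569/4194304 → NEW=0, ERR=101152569/4194304
(1,0): OLD=8685/64 → NEW=255, ERR=-7635/64
(1,1): OLD=26683/512 → NEW=0, ERR=26683/512
(1,2): OLD=1113047/16384 → NEW=0, ERR=1113047/16384
(1,3): OLD=10143691/65536 → NEW=255, ERR=-6567989/65536
(1,4): OLD=162234433/4194304 → NEW=0, ERR=162234433/4194304
(1,5): OLD=4174251537/33554432 → NEW=0, ERR=4174251537/33554432
(1,6): OLD=73770216159/536870912 → NEW=255, ERR=-63131866401/536870912
(2,0): OLD=282553/8192 → NEW=0, ERR=282553/8192
(2,1): OLD=25600387/262144 → NEW=0, ERR=25600387/262144
(2,2): OLD=710603081/4194304 → NEW=255, ERR=-358944439/4194304
(2,3): OLD=2407159617/33554432 → NEW=0, ERR=2407159617/33554432
(2,4): OLD=44435442321/268435456 → NEW=255, ERR=-24015598959/268435456
(2,5): OLD=619366128219/8589934592 → NEW=0, ERR=619366128219/8589934592
(2,6): OLD=18220685930285/137438953472 → NEW=255, ERR=-16826247205075/137438953472
(3,0): OLD=453359657/4194304 → NEW=0, ERR=453359657/4194304
(3,1): OLD=4694828021/33554432 → NEW=255, ERR=-3861552139/33554432
(3,2): OLD=2003147567/268435456 → NEW=0, ERR=2003147567/268435456
(3,3): OLD=70394287257/1073741824 → NEW=0, ERR=70394287257/1073741824
(3,4): OLD=13431592823849/137438953472 → NEW=0, ERR=13431592823849/137438953472
(3,5): OLD=131657320976523/1099511627776 → NEW=0, ERR=131657320976523/1099511627776
(3,6): OLD=1312992641531989/17592186044416 → NEW=0, ERR=1312992641531989/17592186044416
Output grid:
  Row 0: ..#..#.  (5 black, running=5)
  Row 1: #..#..#  (4 black, running=9)
  Row 2: ..#.#.#  (4 black, running=13)
  Row 3: .#.....  (6 black, running=19)

Answer: 19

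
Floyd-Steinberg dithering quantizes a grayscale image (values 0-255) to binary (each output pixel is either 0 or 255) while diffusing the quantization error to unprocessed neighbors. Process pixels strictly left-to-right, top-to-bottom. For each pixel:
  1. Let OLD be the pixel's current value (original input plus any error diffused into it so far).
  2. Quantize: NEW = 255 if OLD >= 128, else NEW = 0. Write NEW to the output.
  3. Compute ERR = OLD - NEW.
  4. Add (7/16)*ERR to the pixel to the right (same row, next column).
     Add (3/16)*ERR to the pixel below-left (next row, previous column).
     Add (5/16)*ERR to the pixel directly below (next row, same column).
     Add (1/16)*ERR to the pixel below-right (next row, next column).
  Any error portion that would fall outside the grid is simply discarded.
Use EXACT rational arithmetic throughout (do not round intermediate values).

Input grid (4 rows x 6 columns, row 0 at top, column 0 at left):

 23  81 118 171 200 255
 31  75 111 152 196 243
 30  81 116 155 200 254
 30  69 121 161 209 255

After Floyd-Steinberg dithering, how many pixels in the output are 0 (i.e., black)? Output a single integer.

Answer: 11

Derivation:
(0,0): OLD=23 → NEW=0, ERR=23
(0,1): OLD=1457/16 → NEW=0, ERR=1457/16
(0,2): OLD=40407/256 → NEW=255, ERR=-24873/256
(0,3): OLD=526305/4096 → NEW=255, ERR=-518175/4096
(0,4): OLD=9479975/65536 → NEW=255, ERR=-7231705/65536
(0,5): OLD=216764945/1048576 → NEW=255, ERR=-50621935/1048576
(1,0): OLD=14147/256 → NEW=0, ERR=14147/256
(1,1): OLD=227029/2048 → NEW=0, ERR=227029/2048
(1,2): OLD=7281529/65536 → NEW=0, ERR=7281529/65536
(1,3): OLD=35209413/262144 → NEW=255, ERR=-31637307/262144
(1,4): OLD=1539434735/16777216 → NEW=0, ERR=1539434735/16777216
(1,5): OLD=70104787673/268435456 → NEW=255, ERR=1653746393/268435456
(2,0): OLD=2230007/32768 → NEW=0, ERR=2230007/32768
(2,1): OLD=177945613/1048576 → NEW=255, ERR=-89441267/1048576
(2,2): OLD=1639181671/16777216 → NEW=0, ERR=1639181671/16777216
(2,3): OLD=24720102383/134217728 → NEW=255, ERR=-9505418257/134217728
(2,4): OLD=821637019213/4294967296 → NEW=255, ERR=-273579641267/4294967296
(2,5): OLD=16066084605675/68719476736 → NEW=255, ERR=-1457381962005/68719476736
(3,0): OLD=591793799/16777216 → NEW=0, ERR=591793799/16777216
(3,1): OLD=10784305147/134217728 → NEW=0, ERR=10784305147/134217728
(3,2): OLD=180469093665/1073741824 → NEW=255, ERR=-93335071455/1073741824
(3,3): OLD=6528478416611/68719476736 → NEW=0, ERR=6528478416611/68719476736
(3,4): OLD=122185993893251/549755813888 → NEW=255, ERR=-18001738648189/549755813888
(3,5): OLD=2023678077563341/8796093022208 → NEW=255, ERR=-219325643099699/8796093022208
Output grid:
  Row 0: ..####  (2 black, running=2)
  Row 1: ...#.#  (4 black, running=6)
  Row 2: .#.###  (2 black, running=8)
  Row 3: ..#.##  (3 black, running=11)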